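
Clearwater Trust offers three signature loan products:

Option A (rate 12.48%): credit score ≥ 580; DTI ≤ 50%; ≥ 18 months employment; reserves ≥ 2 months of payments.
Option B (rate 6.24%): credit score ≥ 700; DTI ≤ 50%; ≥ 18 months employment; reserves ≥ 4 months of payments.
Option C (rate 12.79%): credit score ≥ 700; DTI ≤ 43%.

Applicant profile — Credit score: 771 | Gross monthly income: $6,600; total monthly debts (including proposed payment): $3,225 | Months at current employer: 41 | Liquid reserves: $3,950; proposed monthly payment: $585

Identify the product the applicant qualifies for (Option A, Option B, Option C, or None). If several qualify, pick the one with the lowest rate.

DTI = 3,225/6,600 = 48.9%.
Reserves = 3,950/585 = 6.8 months.
Option A: score 771 ≥ 580; DTI 48.9% ≤ 50%; employment 41 ≥ 18 mo; reserves 6.8 ≥ 2 mo → qualifies.
Option B: score 771 ≥ 700; DTI 48.9% ≤ 50%; employment 41 ≥ 18 mo; reserves 6.8 ≥ 4 mo → qualifies.
Option C: score 771 ≥ 700; DTI 48.9% > 43% → does not qualify.
Qualifying: Option A, Option B. Lowest rate is 6.24% → Option B.

Option B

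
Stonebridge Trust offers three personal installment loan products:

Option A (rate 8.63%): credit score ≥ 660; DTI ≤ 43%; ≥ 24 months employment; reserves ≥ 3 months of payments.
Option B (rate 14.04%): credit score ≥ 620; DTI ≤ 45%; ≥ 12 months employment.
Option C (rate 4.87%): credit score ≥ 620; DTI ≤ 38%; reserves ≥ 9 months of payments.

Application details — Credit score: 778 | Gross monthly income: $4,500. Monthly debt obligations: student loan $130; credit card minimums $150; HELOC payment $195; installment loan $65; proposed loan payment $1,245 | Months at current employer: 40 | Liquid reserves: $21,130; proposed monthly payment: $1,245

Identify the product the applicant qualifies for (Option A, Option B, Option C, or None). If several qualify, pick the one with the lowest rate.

Option A

Total debts = (130 + 150 + 195 + 65 + 1,245) = 1,785; DTI = 1,785/4,500 = 39.7%.
Reserves = 21,130/1,245 = 17.0 months.
Option A: score 778 ≥ 660; DTI 39.7% ≤ 43%; employment 40 ≥ 24 mo; reserves 17.0 ≥ 3 mo → qualifies.
Option B: score 778 ≥ 620; DTI 39.7% ≤ 45%; employment 40 ≥ 12 mo → qualifies.
Option C: score 778 ≥ 620; DTI 39.7% > 38%; reserves 17.0 ≥ 9 mo → does not qualify.
Qualifying: Option A, Option B. Lowest rate is 8.63% → Option A.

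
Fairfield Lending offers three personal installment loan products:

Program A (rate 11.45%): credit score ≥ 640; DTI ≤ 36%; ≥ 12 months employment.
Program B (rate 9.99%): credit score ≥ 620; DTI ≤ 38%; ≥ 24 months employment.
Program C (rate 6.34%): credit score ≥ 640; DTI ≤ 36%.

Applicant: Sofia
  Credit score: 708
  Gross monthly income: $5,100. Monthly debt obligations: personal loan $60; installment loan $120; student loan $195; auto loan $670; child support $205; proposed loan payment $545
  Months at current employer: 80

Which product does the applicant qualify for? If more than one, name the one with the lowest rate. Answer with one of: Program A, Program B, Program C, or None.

Total debts = (60 + 120 + 195 + 670 + 205 + 545) = 1,795; DTI = 1,795/5,100 = 35.2%.
Program A: score 708 ≥ 640; DTI 35.2% ≤ 36%; employment 80 ≥ 12 mo → qualifies.
Program B: score 708 ≥ 620; DTI 35.2% ≤ 38%; employment 80 ≥ 24 mo → qualifies.
Program C: score 708 ≥ 640; DTI 35.2% ≤ 36% → qualifies.
Qualifying: Program A, Program B, Program C. Lowest rate is 6.34% → Program C.

Program C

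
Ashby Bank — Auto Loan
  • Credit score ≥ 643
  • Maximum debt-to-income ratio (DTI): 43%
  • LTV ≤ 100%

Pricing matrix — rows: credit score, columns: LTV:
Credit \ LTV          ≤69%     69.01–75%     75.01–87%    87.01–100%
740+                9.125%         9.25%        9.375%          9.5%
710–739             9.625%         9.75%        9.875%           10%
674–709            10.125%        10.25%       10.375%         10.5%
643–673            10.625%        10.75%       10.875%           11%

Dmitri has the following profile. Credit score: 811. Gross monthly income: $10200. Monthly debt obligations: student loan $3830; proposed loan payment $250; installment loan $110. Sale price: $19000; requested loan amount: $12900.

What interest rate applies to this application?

9.125%

Credit score 811 ≥ 643; Total monthly debts = (3,830 + 250 + 110) = 4,190. DTI = 4,190/10,200 = 41.1% ≤ 43%
Loan-to-value = 12,900/19,000 = 67.9% — pass (100% max)
Row: 811 falls in 740+. Column: 67.9% falls in ≤69%. Rate = 9.125%.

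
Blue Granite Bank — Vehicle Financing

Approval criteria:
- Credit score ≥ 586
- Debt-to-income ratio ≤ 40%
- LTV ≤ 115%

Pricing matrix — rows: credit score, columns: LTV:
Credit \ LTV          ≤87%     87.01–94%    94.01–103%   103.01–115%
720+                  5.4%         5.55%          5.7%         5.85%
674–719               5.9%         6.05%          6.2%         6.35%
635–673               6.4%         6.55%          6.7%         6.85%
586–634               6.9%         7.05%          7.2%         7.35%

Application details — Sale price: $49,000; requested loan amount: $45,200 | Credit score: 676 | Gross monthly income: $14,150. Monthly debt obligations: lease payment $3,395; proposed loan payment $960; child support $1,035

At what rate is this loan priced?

6.05%

Credit score 676 ≥ 586; Total monthly debts = (3,395 + 960 + 1,035) = 5,390. Debt-to-income = 5,390/14,150 = 38.1% — meets 40% limit
LTV: 45,200 ÷ 49,000 = 92.2%, within 115% cap
Row: 676 falls in 674–719. Column: 92.2% falls in 87.01–94%. Rate = 6.05%.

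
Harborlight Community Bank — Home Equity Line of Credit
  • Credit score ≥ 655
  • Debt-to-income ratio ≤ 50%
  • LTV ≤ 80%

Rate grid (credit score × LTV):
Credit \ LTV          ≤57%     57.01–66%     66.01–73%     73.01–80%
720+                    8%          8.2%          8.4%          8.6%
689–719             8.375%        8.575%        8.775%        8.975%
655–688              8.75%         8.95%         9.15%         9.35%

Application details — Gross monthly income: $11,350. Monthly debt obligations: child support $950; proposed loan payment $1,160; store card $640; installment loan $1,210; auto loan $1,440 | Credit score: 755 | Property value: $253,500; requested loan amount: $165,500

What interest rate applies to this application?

8.2%

Credit score 755 ≥ 655; Total monthly debts = (950 + 1,160 + 640 + 1,210 + 1,440) = 5,400. DTI = 5,400/11,350 = 47.6% ≤ 50%
Loan-to-value = 165,500/253,500 = 65.3% — pass (80% max)
Score 755 is in the 720+ band; LTV 65.3% is in the 57.01–66% band → 8.2%.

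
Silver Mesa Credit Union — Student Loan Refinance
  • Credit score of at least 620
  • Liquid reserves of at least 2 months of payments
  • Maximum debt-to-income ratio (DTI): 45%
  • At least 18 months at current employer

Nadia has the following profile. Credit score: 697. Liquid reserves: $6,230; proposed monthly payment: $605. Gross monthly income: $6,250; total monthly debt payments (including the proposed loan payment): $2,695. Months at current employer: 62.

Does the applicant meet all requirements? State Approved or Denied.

Approved

Credit score 697 ≥ 620 (meets)
Reserves = 6,230/605 = 10.3 months ≥ 2
DTI: 2,695 ÷ 6,250 = 43.1%, within the 45% cap
Employment 62 ≥ 18 months
All criteria satisfied.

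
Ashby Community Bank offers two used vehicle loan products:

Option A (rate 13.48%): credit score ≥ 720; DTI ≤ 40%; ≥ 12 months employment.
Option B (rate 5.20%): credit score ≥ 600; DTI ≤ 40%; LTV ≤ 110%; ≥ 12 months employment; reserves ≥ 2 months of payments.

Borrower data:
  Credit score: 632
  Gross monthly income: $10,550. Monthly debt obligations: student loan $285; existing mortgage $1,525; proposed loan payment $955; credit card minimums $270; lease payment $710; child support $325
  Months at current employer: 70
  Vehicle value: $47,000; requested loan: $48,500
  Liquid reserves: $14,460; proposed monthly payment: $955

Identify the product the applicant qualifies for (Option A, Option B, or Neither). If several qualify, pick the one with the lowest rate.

Option B

Total debts = (285 + 1,525 + 955 + 270 + 710 + 325) = 4,070; DTI = 4,070/10,550 = 38.6%.
LTV = 48,500/47,000 = 103.2%.
Reserves = 14,460/955 = 15.1 months.
Option A: score 632 < 720; DTI 38.6% ≤ 40%; employment 70 ≥ 12 mo → does not qualify.
Option B: score 632 ≥ 600; DTI 38.6% ≤ 40%; LTV 103.2% ≤ 110%; employment 70 ≥ 12 mo; reserves 15.1 ≥ 2 mo → qualifies.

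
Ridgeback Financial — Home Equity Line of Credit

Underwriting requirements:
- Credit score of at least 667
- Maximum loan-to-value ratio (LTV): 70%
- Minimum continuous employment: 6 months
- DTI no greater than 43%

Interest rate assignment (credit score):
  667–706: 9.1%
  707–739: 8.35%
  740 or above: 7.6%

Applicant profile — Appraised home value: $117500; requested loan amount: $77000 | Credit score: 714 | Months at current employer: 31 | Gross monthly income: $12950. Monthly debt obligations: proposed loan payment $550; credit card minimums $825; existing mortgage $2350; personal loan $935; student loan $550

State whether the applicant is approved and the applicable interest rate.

Approved at 8.35%

Credit score 714 ≥ 667 (meets minimum)
Employment 31 ≥ 6 months
Total monthly debts = (550 + 825 + 2,350 + 935 + 550) = 5,210. DTI: 5,210 ÷ 12,950 = 40.2%, within the 43% cap
LTV: 77,000 ÷ 117,500 = 65.5%, within 70% cap
All requirements met. Score 714 falls in the 707–739 tier → 8.35%.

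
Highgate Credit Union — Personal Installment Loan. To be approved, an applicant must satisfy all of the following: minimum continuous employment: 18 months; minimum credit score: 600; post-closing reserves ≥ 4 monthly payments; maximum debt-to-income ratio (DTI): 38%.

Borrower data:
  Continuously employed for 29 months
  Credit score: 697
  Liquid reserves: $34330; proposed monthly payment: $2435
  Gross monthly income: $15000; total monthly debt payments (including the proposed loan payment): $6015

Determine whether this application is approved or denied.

Employment 29 ≥ 18 months
Credit score 697 ≥ 600 (meets)
Reserves = 34,330/2,435 = 14.1 months ≥ 4
DTI: 6,015 ÷ 15,000 = 40.1%, exceeds the 38% cap
Fails on DTI.

Denied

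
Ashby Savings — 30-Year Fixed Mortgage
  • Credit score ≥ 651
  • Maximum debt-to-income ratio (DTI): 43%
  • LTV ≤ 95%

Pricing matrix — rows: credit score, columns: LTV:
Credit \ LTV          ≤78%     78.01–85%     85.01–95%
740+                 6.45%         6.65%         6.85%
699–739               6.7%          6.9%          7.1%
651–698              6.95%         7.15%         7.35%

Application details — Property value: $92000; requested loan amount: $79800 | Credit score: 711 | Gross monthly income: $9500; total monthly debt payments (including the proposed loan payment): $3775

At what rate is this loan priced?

Credit score 711 ≥ 651; Debt-to-income = 3,775/9,500 = 39.7% — meets 43% limit
LTV = 79,800/92,000 = 86.7% ≤ 95%
Row: 711 falls in 699–739. Column: 86.7% falls in 85.01–95%. Rate = 7.1%.

7.1%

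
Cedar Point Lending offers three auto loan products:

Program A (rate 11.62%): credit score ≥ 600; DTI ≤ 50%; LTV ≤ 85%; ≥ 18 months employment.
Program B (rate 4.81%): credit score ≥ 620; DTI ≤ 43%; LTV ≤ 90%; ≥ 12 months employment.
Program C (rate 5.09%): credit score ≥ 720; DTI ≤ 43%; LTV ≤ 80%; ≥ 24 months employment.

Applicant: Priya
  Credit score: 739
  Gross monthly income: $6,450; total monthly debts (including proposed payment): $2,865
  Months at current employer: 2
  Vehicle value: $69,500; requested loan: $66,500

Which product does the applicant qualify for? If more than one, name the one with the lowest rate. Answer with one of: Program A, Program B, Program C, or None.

DTI = 2,865/6,450 = 44.4%.
LTV = 66,500/69,500 = 95.7%.
Program A: score 739 ≥ 600; DTI 44.4% ≤ 50%; LTV 95.7% > 85%; employment 2 < 18 mo → does not qualify.
Program B: score 739 ≥ 620; DTI 44.4% > 43%; LTV 95.7% > 90%; employment 2 < 12 mo → does not qualify.
Program C: score 739 ≥ 720; DTI 44.4% > 43%; LTV 95.7% > 80%; employment 2 < 24 mo → does not qualify.

None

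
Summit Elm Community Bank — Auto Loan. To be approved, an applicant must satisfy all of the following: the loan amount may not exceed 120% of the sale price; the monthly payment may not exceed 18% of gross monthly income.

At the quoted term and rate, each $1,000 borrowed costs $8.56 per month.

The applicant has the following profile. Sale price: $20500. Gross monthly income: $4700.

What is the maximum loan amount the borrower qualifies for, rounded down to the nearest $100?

Payment cap: 18% × $4,700 = $846/month.
At $8.56 per $1,000, that supports 846/8.56 × 1,000 ≈ $98,831 → $98,800.
LTV cap: 120% × $20,500 = $24,600 → $24,600.
Binding constraint: loan-to-value.

$24,600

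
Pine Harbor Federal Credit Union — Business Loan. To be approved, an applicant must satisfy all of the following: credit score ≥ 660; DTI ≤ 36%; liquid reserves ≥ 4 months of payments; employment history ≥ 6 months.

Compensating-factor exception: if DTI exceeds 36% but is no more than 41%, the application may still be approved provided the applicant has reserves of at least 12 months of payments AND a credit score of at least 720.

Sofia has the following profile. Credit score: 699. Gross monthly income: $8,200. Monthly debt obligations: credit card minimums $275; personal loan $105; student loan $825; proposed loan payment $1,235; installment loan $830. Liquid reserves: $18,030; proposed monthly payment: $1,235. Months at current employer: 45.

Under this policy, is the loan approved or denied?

Credit score 699 ≥ 660 (meets base)
Total debts = (275 + 105 + 825 + 1,235 + 830) = 3,270. DTI = 3,270/8,200 = 39.9% > 36% — standard DTI limit exceeded.
Liquid reserves cover 18,030/1,235 = 14.6 months — ≥ 4 required
Employment 45 ≥ 6 months
39.9% falls in the override range (36%–41%), so the compensating-factor test applies.
Reserves 14.6 ≥ 12 months; credit score 699 < 720.
Override conditions not both satisfied; exception does not apply.

Denied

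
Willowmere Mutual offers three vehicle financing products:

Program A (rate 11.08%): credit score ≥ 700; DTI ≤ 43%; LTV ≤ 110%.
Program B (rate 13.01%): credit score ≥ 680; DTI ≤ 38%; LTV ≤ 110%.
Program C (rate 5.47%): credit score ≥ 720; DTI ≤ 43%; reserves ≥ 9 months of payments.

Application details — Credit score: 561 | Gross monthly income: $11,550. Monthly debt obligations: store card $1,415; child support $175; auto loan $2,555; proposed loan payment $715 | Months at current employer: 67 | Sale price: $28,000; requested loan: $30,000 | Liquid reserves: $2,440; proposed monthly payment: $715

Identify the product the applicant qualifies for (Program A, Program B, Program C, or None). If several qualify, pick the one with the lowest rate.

Total debts = (1,415 + 175 + 2,555 + 715) = 4,860; DTI = 4,860/11,550 = 42.1%.
LTV = 30,000/28,000 = 107.1%.
Reserves = 2,440/715 = 3.4 months.
Program A: score 561 < 700; DTI 42.1% ≤ 43%; LTV 107.1% ≤ 110% → does not qualify.
Program B: score 561 < 680; DTI 42.1% > 38%; LTV 107.1% ≤ 110% → does not qualify.
Program C: score 561 < 720; DTI 42.1% ≤ 43%; reserves 3.4 < 9 mo → does not qualify.

None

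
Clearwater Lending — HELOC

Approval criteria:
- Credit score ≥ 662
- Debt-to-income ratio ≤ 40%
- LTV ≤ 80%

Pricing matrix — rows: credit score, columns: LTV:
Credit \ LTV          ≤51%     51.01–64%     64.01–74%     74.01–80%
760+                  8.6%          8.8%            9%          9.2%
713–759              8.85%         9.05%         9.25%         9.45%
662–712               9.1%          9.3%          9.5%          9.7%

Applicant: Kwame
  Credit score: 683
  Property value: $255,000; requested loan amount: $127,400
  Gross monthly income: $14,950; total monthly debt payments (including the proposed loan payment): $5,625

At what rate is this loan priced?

9.1%

Credit score 683 ≥ 662; DTI = 5,625/14,950 = 37.6% ≤ 40%
Loan-to-value = 127,400/255,000 = 50% — pass (80% max)
Row: 683 falls in 662–712. Column: 50% falls in ≤51%. Rate = 9.1%.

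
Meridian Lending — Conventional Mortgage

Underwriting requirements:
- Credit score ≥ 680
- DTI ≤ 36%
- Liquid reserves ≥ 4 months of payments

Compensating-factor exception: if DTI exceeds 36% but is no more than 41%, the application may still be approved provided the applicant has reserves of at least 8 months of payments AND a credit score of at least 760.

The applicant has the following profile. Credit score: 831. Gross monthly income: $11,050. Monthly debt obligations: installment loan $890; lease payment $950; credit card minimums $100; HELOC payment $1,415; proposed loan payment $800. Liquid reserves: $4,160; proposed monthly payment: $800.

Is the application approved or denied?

Denied

Credit score 831 ≥ 680 (meets base)
Total debts = (890 + 950 + 100 + 1,415 + 800) = 4,155. DTI = 4,155/11,050 = 37.6% > 36% — standard DTI limit exceeded.
Reserves = 4,160/800 = 5.2 months ≥ 4
37.6% falls in the override range (36%–41%), so the compensating-factor test applies.
Reserves 5.2 < 8 months; credit score 831 ≥ 760.
Compensating-factor requirement not fully met.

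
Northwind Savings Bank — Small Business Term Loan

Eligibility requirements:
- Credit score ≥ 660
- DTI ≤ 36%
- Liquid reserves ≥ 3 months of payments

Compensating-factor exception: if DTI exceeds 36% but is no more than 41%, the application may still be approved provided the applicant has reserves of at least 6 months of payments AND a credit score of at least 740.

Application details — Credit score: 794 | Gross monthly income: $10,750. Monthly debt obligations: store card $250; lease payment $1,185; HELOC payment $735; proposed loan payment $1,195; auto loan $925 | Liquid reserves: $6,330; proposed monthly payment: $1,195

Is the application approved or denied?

Denied

Credit score 794 ≥ 660 (meets base)
Total debts = (250 + 1,185 + 735 + 1,195 + 925) = 4,290. DTI = 4,290/10,750 = 39.9% > 36% — standard DTI limit exceeded.
Reserves: 6,330 ÷ 1,195 = 5.3 months (meets 3-month minimum)
DTI 39.9% is within the 36%–41% exception band; checking compensating factors.
Override check — reserves: 5.3 mo (short of 6); score: 794 (ok).
Compensating-factor requirement not fully met.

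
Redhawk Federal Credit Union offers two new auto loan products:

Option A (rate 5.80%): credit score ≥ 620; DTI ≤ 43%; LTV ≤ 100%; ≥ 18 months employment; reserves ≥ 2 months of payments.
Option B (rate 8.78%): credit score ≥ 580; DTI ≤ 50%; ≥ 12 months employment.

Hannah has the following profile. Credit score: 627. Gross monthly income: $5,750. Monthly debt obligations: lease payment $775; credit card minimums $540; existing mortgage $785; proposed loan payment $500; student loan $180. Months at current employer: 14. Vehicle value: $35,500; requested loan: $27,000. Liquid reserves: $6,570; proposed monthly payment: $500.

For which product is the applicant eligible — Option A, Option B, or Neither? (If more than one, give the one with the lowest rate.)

Option B

Total debts = (775 + 540 + 785 + 500 + 180) = 2,780; DTI = 2,780/5,750 = 48.3%.
LTV = 27,000/35,500 = 76.1%.
Reserves = 6,570/500 = 13.1 months.
Option A: score 627 ≥ 620; DTI 48.3% > 43%; LTV 76.1% ≤ 100%; employment 14 < 18 mo; reserves 13.1 ≥ 2 mo → does not qualify.
Option B: score 627 ≥ 580; DTI 48.3% ≤ 50%; employment 14 ≥ 12 mo → qualifies.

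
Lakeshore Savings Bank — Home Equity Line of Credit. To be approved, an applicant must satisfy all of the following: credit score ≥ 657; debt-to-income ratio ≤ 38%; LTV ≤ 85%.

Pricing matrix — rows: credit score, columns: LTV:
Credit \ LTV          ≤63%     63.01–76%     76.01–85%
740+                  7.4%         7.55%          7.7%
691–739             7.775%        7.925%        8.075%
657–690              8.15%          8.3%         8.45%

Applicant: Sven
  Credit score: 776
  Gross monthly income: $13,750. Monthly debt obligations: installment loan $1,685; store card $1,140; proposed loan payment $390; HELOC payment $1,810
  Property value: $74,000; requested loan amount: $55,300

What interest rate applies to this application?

Credit score 776 ≥ 657; Total monthly debts = (1,685 + 1,140 + 390 + 1,810) = 5,025. Debt-to-income = 5,025/13,750 = 36.5% — meets 38% limit
LTV: 55,300 ÷ 74,000 = 74.7%, within 85% cap
Score 776 is in the 740+ band; LTV 74.7% is in the 63.01–76% band → 7.55%.

7.55%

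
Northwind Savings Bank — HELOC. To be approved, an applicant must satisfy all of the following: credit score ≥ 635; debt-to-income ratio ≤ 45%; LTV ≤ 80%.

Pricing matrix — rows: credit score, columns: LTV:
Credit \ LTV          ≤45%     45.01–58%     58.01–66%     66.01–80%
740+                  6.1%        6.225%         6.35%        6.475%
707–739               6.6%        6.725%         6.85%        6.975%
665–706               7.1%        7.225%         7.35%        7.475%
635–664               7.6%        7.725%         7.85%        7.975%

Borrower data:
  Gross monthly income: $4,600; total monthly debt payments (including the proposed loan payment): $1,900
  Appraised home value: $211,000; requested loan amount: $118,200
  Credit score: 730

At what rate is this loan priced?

6.725%

Credit score 730 ≥ 635; Debt-to-income = 1,900/4,600 = 41.3% — meets 45% limit
Loan-to-value = 118,200/211,000 = 56% — pass (80% max)
Row: 730 falls in 707–739. Column: 56% falls in 45.01–58%. Rate = 6.725%.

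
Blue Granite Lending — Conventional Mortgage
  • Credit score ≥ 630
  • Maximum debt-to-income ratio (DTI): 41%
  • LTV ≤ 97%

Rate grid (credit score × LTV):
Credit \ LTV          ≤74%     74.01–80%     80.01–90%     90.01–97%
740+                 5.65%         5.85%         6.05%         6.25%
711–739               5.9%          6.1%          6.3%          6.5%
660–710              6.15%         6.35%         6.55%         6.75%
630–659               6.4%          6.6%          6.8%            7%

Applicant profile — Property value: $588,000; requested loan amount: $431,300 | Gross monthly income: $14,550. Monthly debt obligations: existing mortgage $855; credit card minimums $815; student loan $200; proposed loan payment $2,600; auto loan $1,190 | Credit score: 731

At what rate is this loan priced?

5.9%

Credit score 731 ≥ 630; Total monthly debts = (855 + 815 + 200 + 2,600 + 1,190) = 5,660. DTI = 5,660/14,550 = 38.9% ≤ 41%
LTV = 431,300/588,000 = 73.4% ≤ 97%
Credit 731 → row 711–739; LTV 73.4% → column ≤74%. Grid cell → 5.9%.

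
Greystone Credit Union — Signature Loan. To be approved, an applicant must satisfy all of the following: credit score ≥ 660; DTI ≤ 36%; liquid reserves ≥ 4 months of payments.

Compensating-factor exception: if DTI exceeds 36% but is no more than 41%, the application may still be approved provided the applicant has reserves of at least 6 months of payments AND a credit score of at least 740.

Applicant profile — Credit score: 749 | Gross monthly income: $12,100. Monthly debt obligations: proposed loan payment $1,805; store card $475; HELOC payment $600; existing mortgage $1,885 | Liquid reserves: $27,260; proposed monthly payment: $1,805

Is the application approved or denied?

Approved

Credit score 749 ≥ 660 (meets base)
Total debts = (1,805 + 475 + 600 + 1,885) = 4,765. DTI: 4,765 ÷ 12,100 = 39.4%, over the 36% base limit.
Liquid reserves cover 27,260/1,805 = 15.1 months — ≥ 4 required
DTI 39.4% is within the 36%–41% exception band; checking compensating factors.
Override check — reserves: 15.1 mo (ok); score: 749 (ok).
Both override conditions satisfied; DTI exception granted.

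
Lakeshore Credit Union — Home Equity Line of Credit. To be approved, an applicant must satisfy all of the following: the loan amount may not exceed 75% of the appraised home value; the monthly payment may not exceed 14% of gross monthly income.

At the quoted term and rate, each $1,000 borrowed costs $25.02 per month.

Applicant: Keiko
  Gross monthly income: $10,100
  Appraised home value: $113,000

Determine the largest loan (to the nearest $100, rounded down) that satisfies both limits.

$56,500

Payment cap: 14% × $10,100 = $1,414/month.
At $25.02 per $1,000, that supports 1,414/25.02 × 1,000 ≈ $56,514 → $56,500.
LTV cap: 75% × $113,000 = $84,750 → $84,700.
Binding constraint: payment-to-income.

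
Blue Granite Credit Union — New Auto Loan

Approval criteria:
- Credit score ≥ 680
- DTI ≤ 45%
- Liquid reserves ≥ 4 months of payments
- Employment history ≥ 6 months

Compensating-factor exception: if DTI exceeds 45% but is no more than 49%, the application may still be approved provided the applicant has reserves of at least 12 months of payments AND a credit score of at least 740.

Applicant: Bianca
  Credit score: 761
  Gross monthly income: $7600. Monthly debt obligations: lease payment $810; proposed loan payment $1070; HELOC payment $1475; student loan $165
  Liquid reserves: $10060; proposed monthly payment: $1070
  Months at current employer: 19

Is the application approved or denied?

Denied

Credit score 761 ≥ 680 (meets base)
Total debts = (810 + 1,070 + 1,475 + 165) = 3,520. DTI = 3,520/7,600 = 46.3% > 45% — standard DTI limit exceeded.
Liquid reserves cover 10,060/1,070 = 9.4 months — ≥ 4 required
Employment 19 ≥ 6 months
46.3% falls in the override range (45%–49%), so the compensating-factor test applies.
Reserves 9.4 < 12 months; credit score 761 ≥ 740.
Compensating-factor requirement not fully met.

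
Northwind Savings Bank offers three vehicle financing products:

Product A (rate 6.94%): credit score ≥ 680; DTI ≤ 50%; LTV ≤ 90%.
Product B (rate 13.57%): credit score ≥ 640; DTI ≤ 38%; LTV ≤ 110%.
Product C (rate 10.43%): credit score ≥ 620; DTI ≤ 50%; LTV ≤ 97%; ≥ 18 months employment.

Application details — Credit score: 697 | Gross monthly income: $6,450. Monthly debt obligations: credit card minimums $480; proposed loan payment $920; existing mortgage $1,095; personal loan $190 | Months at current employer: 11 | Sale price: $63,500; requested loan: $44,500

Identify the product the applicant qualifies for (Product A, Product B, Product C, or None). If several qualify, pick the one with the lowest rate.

Product A

Total debts = (480 + 920 + 1,095 + 190) = 2,685; DTI = 2,685/6,450 = 41.6%.
LTV = 44,500/63,500 = 70.1%.
Product A: score 697 ≥ 680; DTI 41.6% ≤ 50%; LTV 70.1% ≤ 90% → qualifies.
Product B: score 697 ≥ 640; DTI 41.6% > 38%; LTV 70.1% ≤ 110% → does not qualify.
Product C: score 697 ≥ 620; DTI 41.6% ≤ 50%; LTV 70.1% ≤ 97%; employment 11 < 18 mo → does not qualify.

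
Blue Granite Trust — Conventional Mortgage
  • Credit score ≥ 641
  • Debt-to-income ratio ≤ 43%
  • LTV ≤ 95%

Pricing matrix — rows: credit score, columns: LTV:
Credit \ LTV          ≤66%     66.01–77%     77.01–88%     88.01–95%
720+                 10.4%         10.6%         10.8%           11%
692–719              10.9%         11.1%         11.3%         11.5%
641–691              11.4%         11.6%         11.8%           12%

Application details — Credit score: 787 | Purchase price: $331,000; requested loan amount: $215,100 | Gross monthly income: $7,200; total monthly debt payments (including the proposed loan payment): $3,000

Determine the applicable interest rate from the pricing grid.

Credit score 787 ≥ 641; DTI = 3,000/7,200 = 41.7% ≤ 43%
LTV = 215,100/331,000 = 65% ≤ 95%
Row: 787 falls in 720+. Column: 65% falls in ≤66%. Rate = 10.4%.

10.4%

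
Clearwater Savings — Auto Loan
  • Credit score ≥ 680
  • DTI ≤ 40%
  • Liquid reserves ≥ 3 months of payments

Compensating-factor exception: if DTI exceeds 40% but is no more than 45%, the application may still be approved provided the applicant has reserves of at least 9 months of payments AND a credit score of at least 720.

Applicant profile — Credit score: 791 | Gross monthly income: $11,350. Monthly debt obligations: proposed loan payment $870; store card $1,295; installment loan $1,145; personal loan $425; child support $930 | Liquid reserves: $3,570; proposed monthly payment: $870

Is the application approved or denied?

Credit score 791 ≥ 680 (meets base)
Total debts = (870 + 1,295 + 1,145 + 425 + 930) = 4,665. DTI = 4,665/11,350 = 41.1% > 40% — standard DTI limit exceeded.
Reserves = 3,570/870 = 4.1 months ≥ 3
41.1% falls in the override range (40%–45%), so the compensating-factor test applies.
Override check — reserves: 4.1 mo (short of 9); score: 791 (ok).
Override conditions not both satisfied; exception does not apply.

Denied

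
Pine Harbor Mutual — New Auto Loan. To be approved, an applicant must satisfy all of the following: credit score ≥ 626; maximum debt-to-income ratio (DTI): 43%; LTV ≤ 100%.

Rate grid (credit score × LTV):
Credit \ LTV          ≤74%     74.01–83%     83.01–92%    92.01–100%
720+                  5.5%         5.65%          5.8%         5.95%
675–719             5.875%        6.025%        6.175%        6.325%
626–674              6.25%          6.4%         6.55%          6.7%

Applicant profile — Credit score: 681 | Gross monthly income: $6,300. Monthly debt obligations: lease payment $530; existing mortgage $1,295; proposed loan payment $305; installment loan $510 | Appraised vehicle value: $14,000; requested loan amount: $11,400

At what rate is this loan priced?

Credit score 681 ≥ 626; Total monthly debts = (530 + 1,295 + 305 + 510) = 2,640. Debt-to-income = 2,640/6,300 = 41.9% — meets 43% limit
LTV = 11,400/14,000 = 81.4% ≤ 100%
Row: 681 falls in 675–719. Column: 81.4% falls in 74.01–83%. Rate = 6.025%.

6.025%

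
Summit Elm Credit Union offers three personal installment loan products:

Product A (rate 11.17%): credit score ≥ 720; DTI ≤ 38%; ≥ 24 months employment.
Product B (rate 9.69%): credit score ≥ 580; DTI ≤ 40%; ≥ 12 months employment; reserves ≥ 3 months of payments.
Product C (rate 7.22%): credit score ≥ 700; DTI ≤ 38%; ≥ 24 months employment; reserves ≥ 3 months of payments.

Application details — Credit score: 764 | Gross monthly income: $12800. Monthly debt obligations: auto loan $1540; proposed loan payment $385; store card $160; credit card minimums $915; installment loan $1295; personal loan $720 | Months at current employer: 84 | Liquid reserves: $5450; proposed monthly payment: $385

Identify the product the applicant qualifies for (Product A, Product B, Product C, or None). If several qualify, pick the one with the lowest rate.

Total debts = (1,540 + 385 + 160 + 915 + 1,295 + 720) = 5,015; DTI = 5,015/12,800 = 39.2%.
Reserves = 5,450/385 = 14.2 months.
Product A: score 764 ≥ 720; DTI 39.2% > 38%; employment 84 ≥ 24 mo → does not qualify.
Product B: score 764 ≥ 580; DTI 39.2% ≤ 40%; employment 84 ≥ 12 mo; reserves 14.2 ≥ 3 mo → qualifies.
Product C: score 764 ≥ 700; DTI 39.2% > 38%; employment 84 ≥ 24 mo; reserves 14.2 ≥ 3 mo → does not qualify.

Product B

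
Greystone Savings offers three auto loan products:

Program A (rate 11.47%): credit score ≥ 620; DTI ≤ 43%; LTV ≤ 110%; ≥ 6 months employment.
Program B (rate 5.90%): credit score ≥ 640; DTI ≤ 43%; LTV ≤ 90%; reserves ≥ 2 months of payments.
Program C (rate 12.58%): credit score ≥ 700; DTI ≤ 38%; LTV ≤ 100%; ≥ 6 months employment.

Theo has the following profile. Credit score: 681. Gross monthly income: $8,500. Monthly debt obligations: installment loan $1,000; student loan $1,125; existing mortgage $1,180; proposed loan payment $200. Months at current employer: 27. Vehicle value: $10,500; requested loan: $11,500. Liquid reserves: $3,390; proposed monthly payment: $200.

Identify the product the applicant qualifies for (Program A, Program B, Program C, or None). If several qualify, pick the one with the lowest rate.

Total debts = (1,000 + 1,125 + 1,180 + 200) = 3,505; DTI = 3,505/8,500 = 41.2%.
LTV = 11,500/10,500 = 109.5%.
Reserves = 3,390/200 = 16.9 months.
Program A: score 681 ≥ 620; DTI 41.2% ≤ 43%; LTV 109.5% ≤ 110%; employment 27 ≥ 6 mo → qualifies.
Program B: score 681 ≥ 640; DTI 41.2% ≤ 43%; LTV 109.5% > 90%; reserves 16.9 ≥ 2 mo → does not qualify.
Program C: score 681 < 700; DTI 41.2% > 38%; LTV 109.5% > 100%; employment 27 ≥ 6 mo → does not qualify.

Program A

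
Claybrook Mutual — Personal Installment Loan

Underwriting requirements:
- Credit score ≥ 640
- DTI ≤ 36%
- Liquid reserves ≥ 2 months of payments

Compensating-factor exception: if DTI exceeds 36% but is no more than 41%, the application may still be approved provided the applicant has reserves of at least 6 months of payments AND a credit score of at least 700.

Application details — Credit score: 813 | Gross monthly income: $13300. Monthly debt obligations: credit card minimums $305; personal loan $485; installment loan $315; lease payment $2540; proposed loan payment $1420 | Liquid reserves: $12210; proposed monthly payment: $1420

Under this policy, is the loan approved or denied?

Approved

Credit score 813 ≥ 640 (meets base)
Total debts = (305 + 485 + 315 + 2,540 + 1,420) = 5,065. DTI = 5,065/13,300 = 38.1% > 36% — standard DTI limit exceeded.
Liquid reserves cover 12,210/1,420 = 8.6 months — ≥ 2 required
DTI 38.1% is within the 36%–41% exception band; checking compensating factors.
Reserves 8.6 ≥ 6 months; credit score 813 ≥ 700.
Both compensating conditions met → exception applies.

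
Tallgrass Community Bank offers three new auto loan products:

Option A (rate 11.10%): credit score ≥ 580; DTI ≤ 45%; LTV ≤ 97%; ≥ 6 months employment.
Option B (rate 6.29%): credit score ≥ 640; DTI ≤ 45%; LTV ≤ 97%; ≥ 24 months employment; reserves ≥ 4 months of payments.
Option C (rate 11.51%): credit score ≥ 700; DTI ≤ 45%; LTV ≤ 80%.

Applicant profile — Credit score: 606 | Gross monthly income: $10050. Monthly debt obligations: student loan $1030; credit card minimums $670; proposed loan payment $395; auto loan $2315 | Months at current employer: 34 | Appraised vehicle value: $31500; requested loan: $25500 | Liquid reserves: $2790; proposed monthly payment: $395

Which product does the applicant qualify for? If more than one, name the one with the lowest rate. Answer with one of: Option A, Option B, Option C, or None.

Option A

Total debts = (1,030 + 670 + 395 + 2,315) = 4,410; DTI = 4,410/10,050 = 43.9%.
LTV = 25,500/31,500 = 81%.
Reserves = 2,790/395 = 7.1 months.
Option A: score 606 ≥ 580; DTI 43.9% ≤ 45%; LTV 81% ≤ 97%; employment 34 ≥ 6 mo → qualifies.
Option B: score 606 < 640; DTI 43.9% ≤ 45%; LTV 81% ≤ 97%; employment 34 ≥ 24 mo; reserves 7.1 ≥ 4 mo → does not qualify.
Option C: score 606 < 700; DTI 43.9% ≤ 45%; LTV 81% > 80% → does not qualify.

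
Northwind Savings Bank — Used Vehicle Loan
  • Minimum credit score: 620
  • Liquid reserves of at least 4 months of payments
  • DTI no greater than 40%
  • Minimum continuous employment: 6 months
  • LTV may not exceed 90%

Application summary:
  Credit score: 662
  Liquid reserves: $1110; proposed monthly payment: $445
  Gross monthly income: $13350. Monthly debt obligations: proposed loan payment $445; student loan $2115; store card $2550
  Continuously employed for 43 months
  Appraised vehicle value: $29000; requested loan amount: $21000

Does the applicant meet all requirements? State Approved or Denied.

Denied

Credit score 662 ≥ 620 (meets)
Reserves: 1,110 ÷ 445 = 2.5 months (below 4-month minimum)
Total monthly debts = (445 + 2,115 + 2,550) = 5,110. Debt-to-income = 5,110/13,350 = 38.3% — meets 40% limit
Employment 43 ≥ 6 months
LTV = 21,000/29,000 = 72.4% ≤ 90%
Fails on reserves.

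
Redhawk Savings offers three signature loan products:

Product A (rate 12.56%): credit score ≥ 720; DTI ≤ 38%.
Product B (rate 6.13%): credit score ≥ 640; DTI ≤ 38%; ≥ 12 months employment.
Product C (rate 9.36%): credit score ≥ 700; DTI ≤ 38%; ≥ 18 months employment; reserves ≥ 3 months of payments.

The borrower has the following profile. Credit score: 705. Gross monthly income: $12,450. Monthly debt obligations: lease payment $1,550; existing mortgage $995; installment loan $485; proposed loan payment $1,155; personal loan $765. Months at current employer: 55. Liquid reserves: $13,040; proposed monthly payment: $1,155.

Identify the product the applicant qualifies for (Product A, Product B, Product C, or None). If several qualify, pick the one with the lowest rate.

Total debts = (1,550 + 995 + 485 + 1,155 + 765) = 4,950; DTI = 4,950/12,450 = 39.8%.
Reserves = 13,040/1,155 = 11.3 months.
Product A: score 705 < 720; DTI 39.8% > 38% → does not qualify.
Product B: score 705 ≥ 640; DTI 39.8% > 38%; employment 55 ≥ 12 mo → does not qualify.
Product C: score 705 ≥ 700; DTI 39.8% > 38%; employment 55 ≥ 18 mo; reserves 11.3 ≥ 3 mo → does not qualify.

None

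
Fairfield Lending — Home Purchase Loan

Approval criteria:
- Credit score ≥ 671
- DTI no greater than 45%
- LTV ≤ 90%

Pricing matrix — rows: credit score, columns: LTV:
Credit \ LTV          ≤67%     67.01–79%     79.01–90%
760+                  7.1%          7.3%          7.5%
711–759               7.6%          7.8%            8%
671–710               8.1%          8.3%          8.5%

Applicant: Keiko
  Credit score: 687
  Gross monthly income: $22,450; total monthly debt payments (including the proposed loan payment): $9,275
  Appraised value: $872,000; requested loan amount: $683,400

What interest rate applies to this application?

8.3%

Credit score 687 ≥ 671; DTI = 9,275/22,450 = 41.3% ≤ 45%
LTV = 683,400/872,000 = 78.4% ≤ 90%
Credit 687 → row 671–710; LTV 78.4% → column 67.01–79%. Grid cell → 8.3%.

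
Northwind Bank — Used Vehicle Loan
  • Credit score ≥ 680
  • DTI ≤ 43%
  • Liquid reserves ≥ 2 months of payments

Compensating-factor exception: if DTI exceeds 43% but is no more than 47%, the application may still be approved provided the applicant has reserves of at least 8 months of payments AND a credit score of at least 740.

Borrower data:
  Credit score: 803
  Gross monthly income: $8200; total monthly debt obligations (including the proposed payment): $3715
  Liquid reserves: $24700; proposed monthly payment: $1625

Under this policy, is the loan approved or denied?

Approved

Credit score 803 ≥ 680 (meets base)
DTI = 3,715/8,200 = 45.3% > 43% — standard DTI limit exceeded.
Liquid reserves cover 24,700/1,625 = 15.2 months — ≥ 2 required
DTI 45.3% is within the 43%–47% exception band; checking compensating factors.
Reserves 15.2 ≥ 8 months; credit score 803 ≥ 740.
Both compensating conditions met → exception applies.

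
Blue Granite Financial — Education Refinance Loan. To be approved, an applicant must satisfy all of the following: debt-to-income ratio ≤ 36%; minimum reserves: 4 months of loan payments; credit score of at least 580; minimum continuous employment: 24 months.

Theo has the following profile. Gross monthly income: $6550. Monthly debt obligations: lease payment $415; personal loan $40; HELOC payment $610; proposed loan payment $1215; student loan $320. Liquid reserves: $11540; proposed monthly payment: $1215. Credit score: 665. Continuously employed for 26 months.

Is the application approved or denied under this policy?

Total monthly debts = (415 + 40 + 610 + 1,215 + 320) = 2,600. Debt-to-income = 2,600/6,550 = 39.7% — over 36% limit
Reserves: 11,540 ÷ 1,215 = 9.5 months (meets 4-month minimum)
Credit score 665 ≥ 580 (meets)
Employment 26 ≥ 24 months
Fails on DTI.

Denied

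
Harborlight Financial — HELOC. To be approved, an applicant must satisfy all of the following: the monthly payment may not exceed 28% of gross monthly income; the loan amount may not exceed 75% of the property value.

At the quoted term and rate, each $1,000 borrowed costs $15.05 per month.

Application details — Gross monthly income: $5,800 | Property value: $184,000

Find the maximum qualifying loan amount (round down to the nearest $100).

Payment cap: 28% × $5,800 = $1,624/month.
At $15.05 per $1,000, that supports 1,624/15.05 × 1,000 ≈ $107,906 → $107,900.
LTV cap: 75% × $184,000 = $138,000 → $138,000.
Binding constraint: payment-to-income.

$107,900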